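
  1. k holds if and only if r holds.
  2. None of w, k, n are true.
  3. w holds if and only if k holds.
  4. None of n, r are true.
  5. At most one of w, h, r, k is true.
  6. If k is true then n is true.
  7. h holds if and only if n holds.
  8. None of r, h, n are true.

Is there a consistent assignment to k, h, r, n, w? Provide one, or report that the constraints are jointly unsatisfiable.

k = False, h = False, r = False, n = False, w = False

  (1) k=F, r=F — same ✓
  (2) {w, k, n}: 0 true — none ✓
  (3) w=F, k=F — same ✓
  (4) {n, r}: 0 true — none ✓
  (5) {w, h, r, k}: 0 true — at most one ✓
  (6) k=F ⇒ n: vacuous ✓
  (7) h=F, n=F — same ✓
  (8) {r, h, n}: 0 true — none ✓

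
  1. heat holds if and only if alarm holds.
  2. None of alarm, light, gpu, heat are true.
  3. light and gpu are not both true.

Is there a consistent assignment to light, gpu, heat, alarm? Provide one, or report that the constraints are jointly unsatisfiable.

light: False; gpu: False; heat: False; alarm: False

  (1) heat=F, alarm=F — same ✓
  (2) {alarm, light, gpu, heat}: 0 true — none ✓
  (3) light=F, gpu=F — not both ✓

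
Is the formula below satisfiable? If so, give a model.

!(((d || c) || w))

c: False; d: False; w: False

  !(((d || c) || w)) = True
    (d || c) || w = False
      d || c = False
The formula evaluates to True.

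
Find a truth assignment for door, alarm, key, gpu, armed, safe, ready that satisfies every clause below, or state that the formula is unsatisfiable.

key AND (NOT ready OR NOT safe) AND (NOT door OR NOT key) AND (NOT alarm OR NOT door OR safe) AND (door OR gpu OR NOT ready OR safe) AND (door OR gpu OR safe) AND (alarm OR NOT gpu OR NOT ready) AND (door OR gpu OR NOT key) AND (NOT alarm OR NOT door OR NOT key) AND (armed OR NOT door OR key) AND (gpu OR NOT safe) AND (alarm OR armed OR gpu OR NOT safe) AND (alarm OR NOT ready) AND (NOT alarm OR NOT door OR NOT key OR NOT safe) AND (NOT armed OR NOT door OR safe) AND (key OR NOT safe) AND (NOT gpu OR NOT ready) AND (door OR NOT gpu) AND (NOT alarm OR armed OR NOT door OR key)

Unsatisfiable — no assignment works.

Case key = True:
  (NOT door OR NOT key) forces door = False.
  (door OR gpu OR NOT key) forces gpu = True.
  Clause (door OR NOT gpu) is falsified — contradiction.
Case key = False:
  Clause (key) is falsified — contradiction.
Both cases fail, so the formula is unsatisfiable.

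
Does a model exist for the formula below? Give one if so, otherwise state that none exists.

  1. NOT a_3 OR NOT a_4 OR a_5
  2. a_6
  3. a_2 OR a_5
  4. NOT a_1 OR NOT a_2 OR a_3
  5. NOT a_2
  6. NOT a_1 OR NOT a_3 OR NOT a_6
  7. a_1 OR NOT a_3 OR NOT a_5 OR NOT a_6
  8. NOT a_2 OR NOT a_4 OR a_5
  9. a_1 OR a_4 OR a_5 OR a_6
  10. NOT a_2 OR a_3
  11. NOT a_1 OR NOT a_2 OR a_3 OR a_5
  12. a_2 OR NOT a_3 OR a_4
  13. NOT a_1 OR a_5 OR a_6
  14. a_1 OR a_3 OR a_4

a_1 = True; a_2 = False; a_3 = False; a_4 = True; a_5 = True; a_6 = True

Unit clause (a_6) forces a_6 = True.
Unit clause (NOT a_2) forces a_2 = False.
In (a_2 OR a_5) only a_5 is left, so a_5 = True.
Set a_1 = True.
  then (NOT a_1 OR NOT a_3 OR NOT a_6) forces a_3 = False.
Set a_4 = True.
All clauses satisfied.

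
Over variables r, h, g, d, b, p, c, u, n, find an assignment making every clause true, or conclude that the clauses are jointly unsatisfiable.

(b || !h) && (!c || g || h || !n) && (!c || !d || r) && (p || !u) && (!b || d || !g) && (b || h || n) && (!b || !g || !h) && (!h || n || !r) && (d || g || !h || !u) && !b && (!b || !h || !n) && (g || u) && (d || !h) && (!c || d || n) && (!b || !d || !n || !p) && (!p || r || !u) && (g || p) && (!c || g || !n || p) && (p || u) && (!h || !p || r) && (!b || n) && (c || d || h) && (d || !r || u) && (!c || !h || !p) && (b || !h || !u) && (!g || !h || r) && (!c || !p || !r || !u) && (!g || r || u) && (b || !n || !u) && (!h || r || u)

r: True; h: False; g: True; d: True; b: False; p: True; c: False; u: False; n: True

Unit clause (!b) forces b = False.
In (b || !h) only !h is left, so h = False.
In (b || h || n) only n is left, so n = True.
In (b || !n || !u) only !u is left, so u = False.
In (g || u) only g is left, so g = True.
In (p || u) only p is left, so p = True.
In (!g || r || u) only r is left, so r = True.
In (d || !r || u) only d is left, so d = True.
Set c = False.
All clauses satisfied.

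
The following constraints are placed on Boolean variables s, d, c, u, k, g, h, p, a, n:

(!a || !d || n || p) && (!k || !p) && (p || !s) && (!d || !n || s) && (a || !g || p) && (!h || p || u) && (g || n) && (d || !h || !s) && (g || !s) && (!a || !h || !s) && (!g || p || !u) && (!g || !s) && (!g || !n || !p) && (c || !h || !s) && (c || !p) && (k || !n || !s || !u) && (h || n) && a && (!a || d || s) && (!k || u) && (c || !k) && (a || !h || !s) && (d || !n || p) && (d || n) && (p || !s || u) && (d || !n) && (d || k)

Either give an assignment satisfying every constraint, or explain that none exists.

Unit clause (a) forces a = True.
Try s = True:
  (p || !s) forces p = True.
  (!k || !p) forces k = False.
  (g || !s) forces g = True.
  clause (!g || !s) is falsified — backtrack.
So s = False.
  then (!a || d || s) forces d = True.
  then (!d || !n || s) forces n = False.
  then (g || n) forces g = True.
  then (h || n) forces h = True.
  then (!a || !d || n || p) forces p = True.
  then (!k || !p) forces k = False.
  then (c || !p) forces c = True.
Set u = False.
All clauses satisfied.

s = False; d = True; c = True; u = False; k = False; g = True; h = True; p = True; a = True; n = False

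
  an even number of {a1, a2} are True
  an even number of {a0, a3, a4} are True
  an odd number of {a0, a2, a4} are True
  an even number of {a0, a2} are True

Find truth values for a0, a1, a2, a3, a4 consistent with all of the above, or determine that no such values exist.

a0 = True, a1 = True, a2 = True, a3 = False, a4 = True

{a1, a2}: 2 true → even ✓
{a0, a3, a4}: 2 true → even ✓
{a0, a2, a4}: 3 true → odd ✓
{a0, a2}: 2 true → even ✓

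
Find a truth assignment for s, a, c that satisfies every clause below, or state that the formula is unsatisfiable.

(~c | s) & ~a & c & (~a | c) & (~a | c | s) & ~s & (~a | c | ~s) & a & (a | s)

UNSATISFIABLE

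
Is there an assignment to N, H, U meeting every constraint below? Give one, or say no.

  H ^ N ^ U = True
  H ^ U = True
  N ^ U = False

N = False, H = True, U = False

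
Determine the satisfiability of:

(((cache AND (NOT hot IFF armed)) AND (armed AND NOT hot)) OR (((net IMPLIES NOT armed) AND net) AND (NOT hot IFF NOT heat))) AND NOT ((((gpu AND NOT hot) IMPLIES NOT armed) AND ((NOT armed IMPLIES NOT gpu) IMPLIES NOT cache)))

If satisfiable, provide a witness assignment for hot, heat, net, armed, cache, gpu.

hot = False, heat = False, net = True, armed = True, cache = True, gpu = True

  ((cache AND (NOT hot IFF armed)) AND (armed AND NOT hot)) OR (((net IMPLIES NOT armed) AND net) AND (NOT hot IFF NOT heat)) = True
    (cache AND (NOT hot IFF armed)) AND (armed AND NOT hot) = True
      cache AND (NOT hot IFF armed) = True
        NOT hot IFF armed = True
          NOT hot = True
      armed AND NOT hot = True
        NOT hot = True
    ((net IMPLIES NOT armed) AND net) AND (NOT hot IFF NOT heat) = False
      (net IMPLIES NOT armed) AND net = False
        net IMPLIES NOT armed = False
          NOT armed = False
      NOT hot IFF NOT heat = True
        NOT hot = True
        NOT heat = True
  NOT ((((gpu AND NOT hot) IMPLIES NOT armed) AND ((NOT armed IMPLIES NOT gpu) IMPLIES NOT cache))) = True
    ((gpu AND NOT hot) IMPLIES NOT armed) AND ((NOT armed IMPLIES NOT gpu) IMPLIES NOT cache) = False
      (gpu AND NOT hot) IMPLIES NOT armed = False
        gpu AND NOT hot = True
          NOT hot = True
        NOT armed = False
      (NOT armed IMPLIES NOT gpu) IMPLIES NOT cache = False
        NOT armed IMPLIES NOT gpu = True
          NOT armed = False
          NOT gpu = False
        NOT cache = False
Both conjuncts True, so the formula holds.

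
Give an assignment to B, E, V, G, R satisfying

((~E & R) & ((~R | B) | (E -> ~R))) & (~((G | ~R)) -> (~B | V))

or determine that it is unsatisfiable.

B = True, E = False, V = True, G = False, R = True

  (~E & R) & ((~R | B) | (E -> ~R)) = True
    ~E & R = True
      ~E = True
    (~R | B) | (E -> ~R) = True
      ~R | B = True
        ~R = False
      E -> ~R = True
        ~R = False
  ~((G | ~R)) -> (~B | V) = True
    ~((G | ~R)) = True
      G | ~R = False
        ~R = False
    ~B | V = True
      ~B = False
Both conjuncts True, so the formula holds.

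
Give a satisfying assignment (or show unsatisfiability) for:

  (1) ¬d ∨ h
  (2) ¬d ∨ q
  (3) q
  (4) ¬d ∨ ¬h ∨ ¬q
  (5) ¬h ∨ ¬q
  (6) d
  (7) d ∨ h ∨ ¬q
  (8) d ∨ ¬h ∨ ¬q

Case q = True:
  (¬h ∨ ¬q) forces h = False.
  (¬d ∨ h) forces d = False.
  Clause (d) is falsified — contradiction.
Case q = False:
  Clause (q) is falsified — contradiction.
Both cases fail, so the formula is unsatisfiable.

UNSATISFIABLE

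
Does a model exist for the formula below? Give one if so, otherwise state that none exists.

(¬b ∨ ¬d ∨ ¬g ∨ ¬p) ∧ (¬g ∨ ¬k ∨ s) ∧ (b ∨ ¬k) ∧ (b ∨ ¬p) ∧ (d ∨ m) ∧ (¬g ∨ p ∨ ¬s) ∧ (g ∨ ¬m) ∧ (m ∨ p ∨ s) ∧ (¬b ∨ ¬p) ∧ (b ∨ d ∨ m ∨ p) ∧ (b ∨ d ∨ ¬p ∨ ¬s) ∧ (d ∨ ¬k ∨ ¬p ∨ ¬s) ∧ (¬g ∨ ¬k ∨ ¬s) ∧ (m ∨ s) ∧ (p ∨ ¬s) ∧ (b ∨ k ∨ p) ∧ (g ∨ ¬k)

Set d = True.
Try k = True:
  (b ∨ ¬k) forces b = True.
  (¬b ∨ ¬p) forces p = False.
  (p ∨ ¬s) forces s = False.
  (¬g ∨ ¬k ∨ s) forces g = False.
  clause (g ∨ ¬k) is falsified — backtrack.
So k = False.
Try g = False:
  (g ∨ ¬m) forces m = False.
  (m ∨ s) forces s = True.
  (p ∨ ¬s) forces p = True.
  (b ∨ ¬p) forces b = True.
  clause (¬b ∨ ¬p) is falsified — backtrack.
So g = True.
Try s = True:
  (¬g ∨ p ∨ ¬s) forces p = True.
  (¬b ∨ ¬d ∨ ¬g ∨ ¬p) forces b = False.
  clause (b ∨ ¬p) is falsified — backtrack.
So s = False.
  then (m ∨ s) forces m = True.
Try p = True:
  (¬b ∨ ¬d ∨ ¬g ∨ ¬p) forces b = False.
  clause (b ∨ ¬p) is falsified — backtrack.
So p = False.
  then (b ∨ k ∨ p) forces b = True.
All clauses satisfied.

d = True, k = False, g = True, s = False, m = True, p = False, b = True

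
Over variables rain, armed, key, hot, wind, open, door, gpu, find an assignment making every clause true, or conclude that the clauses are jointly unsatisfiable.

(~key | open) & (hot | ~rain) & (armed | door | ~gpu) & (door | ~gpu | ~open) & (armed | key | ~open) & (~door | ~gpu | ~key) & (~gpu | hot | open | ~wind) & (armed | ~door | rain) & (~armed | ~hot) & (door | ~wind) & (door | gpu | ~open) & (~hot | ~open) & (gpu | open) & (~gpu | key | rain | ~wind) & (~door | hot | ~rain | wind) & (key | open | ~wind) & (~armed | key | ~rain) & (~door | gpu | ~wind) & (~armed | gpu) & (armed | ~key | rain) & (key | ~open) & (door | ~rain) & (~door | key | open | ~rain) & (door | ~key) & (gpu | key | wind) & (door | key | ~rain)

rain=F, armed=T, key=F, hot=F, wind=F, open=F, door=F, gpu=T

Set rain = False.
Try armed = False:
  (armed | ~door | rain) forces door = False.
  (armed | door | ~gpu) forces gpu = False.
  (door | ~wind) forces wind = False.
  (door | gpu | ~open) forces open = False.
  clause (gpu | open) is falsified — backtrack.
So armed = True.
  then (~armed | ~hot) forces hot = False.
  then (~armed | gpu) forces gpu = True.
Try key = True:
  (~key | open) forces open = True.
  (door | ~gpu | ~open) forces door = True.
  clause (~door | ~gpu | ~key) is falsified — backtrack.
So key = False.
  then (~gpu | key | rain | ~wind) forces wind = False.
  then (key | ~open) forces open = False.
Set door = False.
All clauses satisfied.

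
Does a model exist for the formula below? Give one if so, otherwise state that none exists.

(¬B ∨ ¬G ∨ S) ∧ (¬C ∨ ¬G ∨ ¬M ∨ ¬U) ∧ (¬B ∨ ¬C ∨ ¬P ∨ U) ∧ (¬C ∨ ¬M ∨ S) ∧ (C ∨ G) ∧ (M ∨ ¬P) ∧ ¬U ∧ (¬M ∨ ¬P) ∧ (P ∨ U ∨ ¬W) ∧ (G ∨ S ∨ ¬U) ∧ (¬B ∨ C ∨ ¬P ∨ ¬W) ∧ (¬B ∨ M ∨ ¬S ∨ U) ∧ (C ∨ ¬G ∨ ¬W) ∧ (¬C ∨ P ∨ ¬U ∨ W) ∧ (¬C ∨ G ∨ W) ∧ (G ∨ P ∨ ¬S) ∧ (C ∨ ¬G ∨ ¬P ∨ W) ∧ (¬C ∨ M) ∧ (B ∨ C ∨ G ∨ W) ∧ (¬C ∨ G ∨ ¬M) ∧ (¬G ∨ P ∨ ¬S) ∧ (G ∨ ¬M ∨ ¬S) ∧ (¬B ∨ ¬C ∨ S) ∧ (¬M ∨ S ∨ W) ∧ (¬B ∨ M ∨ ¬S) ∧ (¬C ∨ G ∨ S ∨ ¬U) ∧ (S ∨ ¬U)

P = False, G = True, U = False, W = False, C = False, B = False, S = False, M = False

Unit clause (¬U) forces U = False.
Try P = True:
  (M ∨ ¬P) forces M = True.
  clause (¬M ∨ ¬P) is falsified — backtrack.
So P = False.
  then (P ∨ U ∨ ¬W) forces W = False.
Set G = True.
  then (¬G ∨ P ∨ ¬S) forces S = False.
  then (¬M ∨ S ∨ W) forces M = False.
  then (¬B ∨ ¬G ∨ S) forces B = False.
  then (¬C ∨ M) forces C = False.
All clauses satisfied.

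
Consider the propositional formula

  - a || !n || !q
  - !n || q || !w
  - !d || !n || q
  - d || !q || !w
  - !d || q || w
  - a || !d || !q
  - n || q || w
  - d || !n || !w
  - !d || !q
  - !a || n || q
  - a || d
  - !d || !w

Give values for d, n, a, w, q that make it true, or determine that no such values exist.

Set d = False.
  then (a || d) forces a = True.
Set n = True.
  then (d || !n || !w) forces w = False.
Set q = False.
All clauses satisfied.

d = False; n = True; a = True; w = False; q = False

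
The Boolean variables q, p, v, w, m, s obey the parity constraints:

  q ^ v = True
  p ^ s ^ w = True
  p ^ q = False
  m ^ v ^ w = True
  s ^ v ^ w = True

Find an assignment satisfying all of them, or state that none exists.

No satisfying assignment exists.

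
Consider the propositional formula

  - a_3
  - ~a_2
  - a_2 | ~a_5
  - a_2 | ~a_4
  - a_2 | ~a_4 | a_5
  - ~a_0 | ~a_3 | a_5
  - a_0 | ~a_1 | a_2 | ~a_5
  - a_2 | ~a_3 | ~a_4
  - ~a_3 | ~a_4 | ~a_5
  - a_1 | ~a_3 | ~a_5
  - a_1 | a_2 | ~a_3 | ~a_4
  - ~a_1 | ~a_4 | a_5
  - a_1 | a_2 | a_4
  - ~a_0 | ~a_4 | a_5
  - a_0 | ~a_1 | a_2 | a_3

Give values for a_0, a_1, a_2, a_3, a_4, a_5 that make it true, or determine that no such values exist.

a_0=F, a_1=T, a_2=F, a_3=T, a_4=F, a_5=F

Unit clause (a_3) forces a_3 = True.
Unit clause (~a_2) forces a_2 = False.
In (a_2 | ~a_5) only ~a_5 is left, so a_5 = False.
In (a_2 | ~a_4) only ~a_4 is left, so a_4 = False.
In (~a_0 | ~a_3 | a_5) only ~a_0 is left, so a_0 = False.
In (a_1 | a_2 | a_4) only a_1 is left, so a_1 = True.
All clauses satisfied.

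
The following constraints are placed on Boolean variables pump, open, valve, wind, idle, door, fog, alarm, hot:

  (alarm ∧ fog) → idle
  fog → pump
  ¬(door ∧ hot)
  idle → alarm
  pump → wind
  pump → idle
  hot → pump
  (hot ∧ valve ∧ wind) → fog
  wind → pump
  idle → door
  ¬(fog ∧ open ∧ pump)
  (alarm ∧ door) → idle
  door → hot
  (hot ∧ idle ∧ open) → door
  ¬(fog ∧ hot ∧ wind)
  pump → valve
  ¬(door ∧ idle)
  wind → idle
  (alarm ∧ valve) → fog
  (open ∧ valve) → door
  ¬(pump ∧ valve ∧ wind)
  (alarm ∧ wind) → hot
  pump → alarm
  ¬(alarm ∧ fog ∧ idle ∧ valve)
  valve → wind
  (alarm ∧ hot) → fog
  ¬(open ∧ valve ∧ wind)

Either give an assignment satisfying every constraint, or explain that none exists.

pump: False; open: False; valve: False; wind: False; idle: False; door: False; fog: False; alarm: False; hot: False

Try pump = True:
  (¬pump ∨ wind) forces wind = True.
  (idle ∨ ¬wind) forces idle = True.
  (¬door ∨ ¬idle) forces door = False.
  clause (door ∨ ¬idle) is falsified — backtrack.
So pump = False.
  then (¬fog ∨ pump) forces fog = False.
  then (pump ∨ ¬wind) forces wind = False.
  then (¬valve ∨ wind) forces valve = False.
  then (¬hot ∨ pump) forces hot = False.
  then (¬door ∨ hot) forces door = False.
  then (door ∨ ¬idle) forces idle = False.
Set open = False.
Set alarm = False.
All clauses satisfied.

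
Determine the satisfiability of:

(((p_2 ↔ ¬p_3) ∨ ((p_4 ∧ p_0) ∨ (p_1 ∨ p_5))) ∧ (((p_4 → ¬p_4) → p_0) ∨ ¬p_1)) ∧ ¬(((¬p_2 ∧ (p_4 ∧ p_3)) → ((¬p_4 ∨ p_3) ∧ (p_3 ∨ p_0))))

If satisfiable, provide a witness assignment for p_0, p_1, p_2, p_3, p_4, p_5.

The conjunct ¬(((¬p_2 ∧ (p_4 ∧ p_3)) → ((¬p_4 ∨ p_3) ∧ (p_3 ∨ p_0)))) is unsatisfiable on its own:
  p_3 = True: this becomes ¬(((¬p_2 ∧ p_4) → True)) = False.
  p_3 = False: this becomes ¬((False → (¬p_4 ∧ p_0))) = False.
So the whole conjunction is unsatisfiable.

Unsatisfiable — no assignment works.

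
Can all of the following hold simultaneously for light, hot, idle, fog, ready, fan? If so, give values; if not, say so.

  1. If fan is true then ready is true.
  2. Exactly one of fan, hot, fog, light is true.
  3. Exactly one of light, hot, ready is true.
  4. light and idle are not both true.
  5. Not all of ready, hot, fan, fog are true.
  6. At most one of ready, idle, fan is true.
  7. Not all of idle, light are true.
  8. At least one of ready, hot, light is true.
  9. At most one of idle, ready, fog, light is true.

light = True, hot = False, idle = False, fog = False, ready = False, fan = False

  (1) fan=F ⇒ ready: vacuous ✓
  (2) {fan, hot, fog, light}: 1 true — exactly one ✓
  (3) {light, hot, ready}: 1 true — exactly one ✓
  (4) light=T, idle=F — not both ✓
  (5) {ready, hot, fan, fog}: 0/4 true — not all ✓
  (6) {ready, idle, fan}: 0 true — at most one ✓
  (7) {idle, light}: 1/2 true — not all ✓
  (8) {ready, hot, light}: 1 true — at least one ✓
  (9) {idle, ready, fog, light}: 1 true — at most one ✓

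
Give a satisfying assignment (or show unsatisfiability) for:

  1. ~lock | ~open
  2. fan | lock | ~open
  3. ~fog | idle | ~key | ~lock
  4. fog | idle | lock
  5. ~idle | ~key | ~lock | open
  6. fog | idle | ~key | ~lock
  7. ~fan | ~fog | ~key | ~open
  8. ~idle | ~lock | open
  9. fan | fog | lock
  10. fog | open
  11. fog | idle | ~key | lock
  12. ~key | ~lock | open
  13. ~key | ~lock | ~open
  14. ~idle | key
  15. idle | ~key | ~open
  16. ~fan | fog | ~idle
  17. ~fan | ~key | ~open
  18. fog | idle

key = False, lock = True, idle = False, fog = True, open = False, fan = False

Set key = False.
  then (~idle | key) forces idle = False.
  then (fog | idle) forces fog = True.
Set lock = True.
  then (~lock | ~open) forces open = False.
Set fan = False.
All clauses satisfied.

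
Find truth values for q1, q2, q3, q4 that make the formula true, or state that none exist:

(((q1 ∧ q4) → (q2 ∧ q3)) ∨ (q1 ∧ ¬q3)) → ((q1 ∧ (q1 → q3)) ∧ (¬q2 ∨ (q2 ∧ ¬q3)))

q1 = True, q2 = False, q3 = True, q4 = True

  (((q1 ∧ q4) → (q2 ∧ q3)) ∨ (q1 ∧ ¬q3)) → ((q1 ∧ (q1 → q3)) ∧ (¬q2 ∨ (q2 ∧ ¬q3))) = True
    ((q1 ∧ q4) → (q2 ∧ q3)) ∨ (q1 ∧ ¬q3) = False
      (q1 ∧ q4) → (q2 ∧ q3) = False
        q1 ∧ q4 = True
        q2 ∧ q3 = False
      q1 ∧ ¬q3 = False
        ¬q3 = False
    (q1 ∧ (q1 → q3)) ∧ (¬q2 ∨ (q2 ∧ ¬q3)) = True
      q1 ∧ (q1 → q3) = True
        q1 → q3 = True
      ¬q2 ∨ (q2 ∧ ¬q3) = True
        ¬q2 = True
        q2 ∧ ¬q3 = False
          ¬q3 = False
The formula evaluates to True.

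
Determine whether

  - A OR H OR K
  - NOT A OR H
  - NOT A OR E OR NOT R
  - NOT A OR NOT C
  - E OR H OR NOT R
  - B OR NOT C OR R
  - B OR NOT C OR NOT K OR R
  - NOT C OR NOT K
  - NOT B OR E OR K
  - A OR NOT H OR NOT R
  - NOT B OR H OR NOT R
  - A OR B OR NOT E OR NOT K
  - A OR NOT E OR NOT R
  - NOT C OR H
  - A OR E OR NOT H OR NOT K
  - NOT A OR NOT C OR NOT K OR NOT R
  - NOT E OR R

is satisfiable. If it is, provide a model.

H: True, B: True, A: True, K: True, C: False, R: False, E: False

Set H = True.
Set B = True.
Try A = False:
  (A OR NOT H OR NOT R) forces R = False.
  (NOT E OR R) forces E = False.
  (NOT B OR E OR K) forces K = True.
  clause (A OR E OR NOT H OR NOT K) is falsified — backtrack.
So A = True.
  then (NOT A OR NOT C) forces C = False.
Set K = True.
Set R = False.
  then (NOT E OR R) forces E = False.
All clauses satisfied.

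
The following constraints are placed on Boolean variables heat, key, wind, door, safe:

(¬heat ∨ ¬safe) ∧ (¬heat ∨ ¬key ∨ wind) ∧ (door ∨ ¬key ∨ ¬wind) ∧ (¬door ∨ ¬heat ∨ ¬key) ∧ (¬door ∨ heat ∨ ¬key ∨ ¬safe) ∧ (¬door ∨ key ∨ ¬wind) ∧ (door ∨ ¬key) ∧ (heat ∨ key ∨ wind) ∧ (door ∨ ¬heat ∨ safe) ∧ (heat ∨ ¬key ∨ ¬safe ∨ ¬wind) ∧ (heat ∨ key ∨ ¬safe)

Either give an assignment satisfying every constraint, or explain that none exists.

heat = False, key = True, wind = True, door = True, safe = False

Set heat = False.
Set key = True.
  then (door ∨ ¬key) forces door = True.
  then (¬door ∨ heat ∨ ¬key ∨ ¬safe) forces safe = False.
Set wind = True.
All clauses satisfied.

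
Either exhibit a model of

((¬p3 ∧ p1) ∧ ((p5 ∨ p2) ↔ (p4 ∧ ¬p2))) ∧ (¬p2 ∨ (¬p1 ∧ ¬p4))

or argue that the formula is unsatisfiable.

p1=T; p2=F; p3=F; p4=T; p5=T

  (¬p3 ∧ p1) ∧ ((p5 ∨ p2) ↔ (p4 ∧ ¬p2)) = True
    ¬p3 ∧ p1 = True
      ¬p3 = True
    (p5 ∨ p2) ↔ (p4 ∧ ¬p2) = True
      p5 ∨ p2 = True
      p4 ∧ ¬p2 = True
        ¬p2 = True
  ¬p2 ∨ (¬p1 ∧ ¬p4) = True
    ¬p2 = True
    ¬p1 ∧ ¬p4 = False
      ¬p1 = False
      ¬p4 = False
Both conjuncts True, so the formula holds.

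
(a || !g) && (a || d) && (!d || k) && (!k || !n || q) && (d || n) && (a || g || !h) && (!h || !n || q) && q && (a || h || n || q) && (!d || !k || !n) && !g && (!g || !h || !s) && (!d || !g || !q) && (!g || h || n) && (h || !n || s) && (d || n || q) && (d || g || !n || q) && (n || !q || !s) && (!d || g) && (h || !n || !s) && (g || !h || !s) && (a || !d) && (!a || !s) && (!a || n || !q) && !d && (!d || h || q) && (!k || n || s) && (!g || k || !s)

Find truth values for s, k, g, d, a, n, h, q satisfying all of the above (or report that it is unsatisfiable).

s = False; k = False; g = False; d = False; a = True; n = True; h = True; q = True

Unit clause (q) forces q = True.
Unit clause (!g) forces g = False.
In (!d || g) only !d is left, so d = False.
In (a || d) only a is left, so a = True.
In (d || n) only n is left, so n = True.
In (!a || !s) only !s is left, so s = False.
In (h || !n || s) only h is left, so h = True.
Set k = False.
All clauses satisfied.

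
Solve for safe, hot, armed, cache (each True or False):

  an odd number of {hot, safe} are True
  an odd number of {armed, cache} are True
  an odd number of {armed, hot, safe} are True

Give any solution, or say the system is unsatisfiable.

safe = False, hot = True, armed = False, cache = True

{hot, safe}: 1 true → odd ✓
{armed, cache}: 1 true → odd ✓
{armed, hot, safe}: 1 true → odd ✓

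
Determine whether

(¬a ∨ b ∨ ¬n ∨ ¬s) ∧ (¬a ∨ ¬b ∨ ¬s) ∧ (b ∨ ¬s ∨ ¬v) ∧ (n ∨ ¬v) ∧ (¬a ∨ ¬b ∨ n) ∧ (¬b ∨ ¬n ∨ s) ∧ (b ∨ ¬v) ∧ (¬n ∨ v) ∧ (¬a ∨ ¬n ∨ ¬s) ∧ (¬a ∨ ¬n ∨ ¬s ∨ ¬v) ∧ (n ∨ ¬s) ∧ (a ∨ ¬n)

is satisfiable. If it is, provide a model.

a = False, b = True, v = False, s = False, n = False

Set a = False.
  then (a ∨ ¬n) forces n = False.
  then (n ∨ ¬v) forces v = False.
  then (n ∨ ¬s) forces s = False.
Set b = True.
All clauses satisfied.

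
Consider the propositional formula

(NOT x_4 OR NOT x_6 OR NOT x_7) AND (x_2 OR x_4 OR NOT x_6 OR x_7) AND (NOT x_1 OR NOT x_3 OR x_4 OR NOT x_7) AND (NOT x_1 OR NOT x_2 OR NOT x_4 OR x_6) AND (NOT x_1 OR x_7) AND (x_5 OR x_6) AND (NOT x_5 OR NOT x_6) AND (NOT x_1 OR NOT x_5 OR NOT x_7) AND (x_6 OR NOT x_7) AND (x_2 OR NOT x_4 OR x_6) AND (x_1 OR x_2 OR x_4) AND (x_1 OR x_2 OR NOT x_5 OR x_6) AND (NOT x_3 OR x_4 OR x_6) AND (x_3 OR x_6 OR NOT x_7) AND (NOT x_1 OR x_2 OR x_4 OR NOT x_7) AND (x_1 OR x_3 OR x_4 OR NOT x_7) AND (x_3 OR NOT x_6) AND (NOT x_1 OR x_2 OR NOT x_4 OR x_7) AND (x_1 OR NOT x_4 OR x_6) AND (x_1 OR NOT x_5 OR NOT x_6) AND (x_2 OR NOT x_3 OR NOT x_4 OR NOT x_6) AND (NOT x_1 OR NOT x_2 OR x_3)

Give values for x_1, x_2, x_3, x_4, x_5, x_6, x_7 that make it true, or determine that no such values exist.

Set x_1 = False.
Set x_2 = True.
Set x_3 = True.
Set x_4 = False.
  then (NOT x_3 OR x_4 OR x_6) forces x_6 = True.
  then (x_1 OR NOT x_5 OR NOT x_6) forces x_5 = False.
Set x_7 = False.
All clauses satisfied.

x_1 = False; x_2 = True; x_3 = True; x_4 = False; x_5 = False; x_6 = True; x_7 = False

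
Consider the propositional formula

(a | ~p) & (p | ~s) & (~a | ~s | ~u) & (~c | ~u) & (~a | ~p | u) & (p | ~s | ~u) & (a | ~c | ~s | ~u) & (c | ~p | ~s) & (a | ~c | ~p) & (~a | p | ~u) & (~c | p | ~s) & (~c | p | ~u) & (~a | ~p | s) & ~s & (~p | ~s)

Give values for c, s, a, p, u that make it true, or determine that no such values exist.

Unit clause (~s) forces s = False.
Set c = False.
Set a = False.
  then (a | ~p) forces p = False.
Set u = False.
All clauses satisfied.

c=F, s=F, a=F, p=F, u=F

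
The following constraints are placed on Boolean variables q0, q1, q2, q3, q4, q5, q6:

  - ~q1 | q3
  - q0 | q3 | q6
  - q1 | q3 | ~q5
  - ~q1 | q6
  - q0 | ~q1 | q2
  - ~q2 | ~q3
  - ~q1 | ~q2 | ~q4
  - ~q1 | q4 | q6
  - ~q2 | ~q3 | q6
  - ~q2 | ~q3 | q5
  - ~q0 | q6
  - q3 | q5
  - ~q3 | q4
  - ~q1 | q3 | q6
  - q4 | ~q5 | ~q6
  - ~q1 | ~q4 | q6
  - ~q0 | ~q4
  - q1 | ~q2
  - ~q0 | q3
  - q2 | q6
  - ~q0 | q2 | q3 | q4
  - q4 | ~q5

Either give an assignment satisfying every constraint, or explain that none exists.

Try q0 = True:
  (~q0 | q6) forces q6 = True.
  (~q0 | ~q4) forces q4 = False.
  (~q3 | q4) forces q3 = False.
  clause (~q0 | q3) is falsified — backtrack.
So q0 = False.
Try q1 = True:
  (~q1 | q3) forces q3 = True.
  (~q1 | q6) forces q6 = True.
  (q0 | ~q1 | q2) forces q2 = True.
  clause (~q2 | ~q3) is falsified — backtrack.
So q1 = False.
  then (q1 | ~q2) forces q2 = False.
  then (q2 | q6) forces q6 = True.
Try q3 = False:
  (q1 | q3 | ~q5) forces q5 = False.
  clause (q3 | q5) is falsified — backtrack.
So q3 = True.
  then (~q3 | q4) forces q4 = True.
Set q5 = False.
All clauses satisfied.

q0: False, q1: False, q2: False, q3: True, q4: True, q5: False, q6: True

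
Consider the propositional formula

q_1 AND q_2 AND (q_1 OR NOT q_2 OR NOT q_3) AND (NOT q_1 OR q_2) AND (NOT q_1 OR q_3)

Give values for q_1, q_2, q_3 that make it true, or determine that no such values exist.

q_1=T; q_2=T; q_3=T

Unit clause (q_1) forces q_1 = True.
Unit clause (q_2) forces q_2 = True.
In (NOT q_1 OR q_3) only q_3 is left, so q_3 = True.
Check each clause:
  (q_1): q_1 holds.
  (q_2): q_2 holds.
  (q_1 OR NOT q_2 OR NOT q_3): q_1 holds.
  (NOT q_1 OR q_2): q_2 holds.
  (NOT q_1 OR q_3): q_3 holds.
All clauses satisfied.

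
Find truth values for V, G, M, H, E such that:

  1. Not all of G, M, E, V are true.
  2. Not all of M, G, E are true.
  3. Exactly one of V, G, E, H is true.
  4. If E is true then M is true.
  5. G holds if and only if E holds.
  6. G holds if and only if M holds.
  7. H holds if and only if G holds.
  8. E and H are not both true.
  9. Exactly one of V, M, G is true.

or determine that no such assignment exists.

V: True, G: False, M: False, H: False, E: False

  (1) {G, M, E, V}: 1/4 true — not all ✓
  (2) {M, G, E}: 0/3 true — not all ✓
  (3) {V, G, E, H}: 1 true — exactly one ✓
  (4) E=F ⇒ M: vacuous ✓
  (5) G=F, E=F — same ✓
  (6) G=F, M=F — same ✓
  (7) H=F, G=F — same ✓
  (8) E=F, H=F — not both ✓
  (9) {V, M, G}: 1 true — exactly one ✓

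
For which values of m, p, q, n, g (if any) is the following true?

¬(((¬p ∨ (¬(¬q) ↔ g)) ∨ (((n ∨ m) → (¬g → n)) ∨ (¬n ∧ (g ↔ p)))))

m: True, p: True, q: True, n: False, g: False

  ¬(((¬p ∨ (¬(¬q) ↔ g)) ∨ (((n ∨ m) → (¬g → n)) ∨ (¬n ∧ (g ↔ p))))) = True
    (¬p ∨ (¬(¬q) ↔ g)) ∨ (((n ∨ m) → (¬g → n)) ∨ (¬n ∧ (g ↔ p))) = False
      ¬p ∨ (¬(¬q) ↔ g) = False
        ¬p = False
        ¬(¬q) ↔ g = False
          ¬(¬q) = True
            ¬q = False
      ((n ∨ m) → (¬g → n)) ∨ (¬n ∧ (g ↔ p)) = False
        (n ∨ m) → (¬g → n) = False
          n ∨ m = True
          ¬g → n = False
            ¬g = True
        ¬n ∧ (g ↔ p) = False
          ¬n = True
          g ↔ p = False
The formula evaluates to True.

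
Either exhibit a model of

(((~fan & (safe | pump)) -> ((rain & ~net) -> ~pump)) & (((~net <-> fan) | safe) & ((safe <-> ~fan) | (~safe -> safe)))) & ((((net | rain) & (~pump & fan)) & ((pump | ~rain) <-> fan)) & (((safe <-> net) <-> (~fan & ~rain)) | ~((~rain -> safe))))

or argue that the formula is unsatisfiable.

Case fan = True: the formula simplifies to ((~net | safe) & (~safe | (~safe -> safe))) & ((((net | rain) & ~pump) & (pump | ~rain)) & (~((safe <-> net)) | ~((~rain -> safe)))).
  pump = True: the conjunct ~pump is False.
  pump = False: simplifies to ((~net | safe) & (~safe | (~safe -> safe))) & (((net | rain) & ~rain) & (~((safe <-> net)) | ~((~rain -> safe)))).
    rain = True: the conjunct ~rain is False.
    rain = False: simplifies to ((~net | safe) & (~safe | (~safe -> safe))) & (net & (~((safe <-> net)) | ~safe)).
      safe = True: simplifies to net & ~net.
        net = True: the conjunct ~net is False.
        net = False: the conjunct net is False.
      safe = False: simplifies to ~net & net.
        net = True: the conjunct ~net is False.
        net = False: the conjunct net is False.
Case fan = False: the conjunct fan is False.
Both cases fail — unsatisfiable.

No satisfying assignment exists.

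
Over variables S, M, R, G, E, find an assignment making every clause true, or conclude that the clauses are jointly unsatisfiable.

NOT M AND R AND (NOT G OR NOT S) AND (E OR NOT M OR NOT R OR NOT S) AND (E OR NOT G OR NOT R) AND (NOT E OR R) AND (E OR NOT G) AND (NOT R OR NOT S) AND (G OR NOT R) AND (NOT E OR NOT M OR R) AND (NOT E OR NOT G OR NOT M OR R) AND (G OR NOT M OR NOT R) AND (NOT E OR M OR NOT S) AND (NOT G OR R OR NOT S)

Unit clause (NOT M) forces M = False.
Unit clause (R) forces R = True.
In (NOT R OR NOT S) only NOT S is left, so S = False.
In (G OR NOT R) only G is left, so G = True.
In (E OR NOT G OR NOT R) only E is left, so E = True.
All clauses satisfied.

S = False, M = False, R = True, G = True, E = True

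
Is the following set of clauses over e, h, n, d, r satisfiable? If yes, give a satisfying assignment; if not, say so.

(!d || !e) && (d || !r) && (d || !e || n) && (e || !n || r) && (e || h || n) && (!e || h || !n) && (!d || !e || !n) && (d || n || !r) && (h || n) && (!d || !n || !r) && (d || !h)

e = False, h = True, n = False, d = True, r = True

Try e = True:
  (!d || !e) forces d = False.
  (d || !r) forces r = False.
  (d || !e || n) forces n = True.
  (!e || h || !n) forces h = True.
  clause (d || !h) is falsified — backtrack.
So e = False.
Try h = False:
  (e || h || n) forces n = True.
  (e || !n || r) forces r = True.
  (d || !r) forces d = True.
  clause (!d || !n || !r) is falsified — backtrack.
So h = True.
  then (d || !h) forces d = True.
Set n = False.
Set r = True.
All clauses satisfied.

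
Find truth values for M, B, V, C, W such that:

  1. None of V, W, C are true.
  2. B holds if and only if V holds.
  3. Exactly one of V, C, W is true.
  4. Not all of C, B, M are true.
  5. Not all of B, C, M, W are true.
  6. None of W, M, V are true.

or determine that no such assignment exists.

UNSATISFIABLE

Case V = True:
  Constraint (1) is violated (V=T) — contradiction.
Case V = False:
  (1) forces W = False.
  (1) forces C = False.
  Constraint (3) is violated (V=F, C=F, W=F) — contradiction.
Both cases fail — unsatisfiable.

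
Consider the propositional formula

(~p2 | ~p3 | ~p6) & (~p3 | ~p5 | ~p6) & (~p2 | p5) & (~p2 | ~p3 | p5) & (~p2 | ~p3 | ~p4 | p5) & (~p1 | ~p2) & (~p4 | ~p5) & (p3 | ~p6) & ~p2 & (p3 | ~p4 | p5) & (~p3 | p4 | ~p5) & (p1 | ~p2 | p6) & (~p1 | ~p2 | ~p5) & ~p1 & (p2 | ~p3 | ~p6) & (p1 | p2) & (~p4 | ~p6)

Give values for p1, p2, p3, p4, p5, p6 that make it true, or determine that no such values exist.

No satisfying assignment exists.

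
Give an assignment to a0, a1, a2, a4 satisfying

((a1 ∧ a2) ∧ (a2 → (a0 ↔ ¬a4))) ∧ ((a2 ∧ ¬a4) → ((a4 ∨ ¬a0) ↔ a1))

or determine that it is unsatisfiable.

a0=F, a1=T, a2=T, a4=T

  (a1 ∧ a2) ∧ (a2 → (a0 ↔ ¬a4)) = True
    a1 ∧ a2 = True
    a2 → (a0 ↔ ¬a4) = True
      a0 ↔ ¬a4 = True
        ¬a4 = False
  (a2 ∧ ¬a4) → ((a4 ∨ ¬a0) ↔ a1) = True
    a2 ∧ ¬a4 = False
      ¬a4 = False
    (a4 ∨ ¬a0) ↔ a1 = True
      a4 ∨ ¬a0 = True
        ¬a0 = True
Both conjuncts True, so the formula holds.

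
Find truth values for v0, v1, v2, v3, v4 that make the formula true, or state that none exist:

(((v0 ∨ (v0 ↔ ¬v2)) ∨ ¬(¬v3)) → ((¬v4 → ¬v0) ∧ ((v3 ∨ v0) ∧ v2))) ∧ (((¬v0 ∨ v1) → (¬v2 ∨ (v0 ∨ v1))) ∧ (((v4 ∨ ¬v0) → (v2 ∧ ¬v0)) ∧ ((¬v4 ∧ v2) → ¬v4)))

v0 = False; v1 = True; v2 = True; v3 = True; v4 = True

  ((v0 ∨ (v0 ↔ ¬v2)) ∨ ¬(¬v3)) → ((¬v4 → ¬v0) ∧ ((v3 ∨ v0) ∧ v2)) = True
    (v0 ∨ (v0 ↔ ¬v2)) ∨ ¬(¬v3) = True
      v0 ∨ (v0 ↔ ¬v2) = True
        v0 ↔ ¬v2 = True
          ¬v2 = False
      ¬(¬v3) = True
        ¬v3 = False
    (¬v4 → ¬v0) ∧ ((v3 ∨ v0) ∧ v2) = True
      ¬v4 → ¬v0 = True
        ¬v4 = False
        ¬v0 = True
      (v3 ∨ v0) ∧ v2 = True
        v3 ∨ v0 = True
  ((¬v0 ∨ v1) → (¬v2 ∨ (v0 ∨ v1))) ∧ (((v4 ∨ ¬v0) → (v2 ∧ ¬v0)) ∧ ((¬v4 ∧ v2) → ¬v4)) = True
    (¬v0 ∨ v1) → (¬v2 ∨ (v0 ∨ v1)) = True
      ¬v0 ∨ v1 = True
        ¬v0 = True
      ¬v2 ∨ (v0 ∨ v1) = True
        ¬v2 = False
        v0 ∨ v1 = True
    ((v4 ∨ ¬v0) → (v2 ∧ ¬v0)) ∧ ((¬v4 ∧ v2) → ¬v4) = True
      (v4 ∨ ¬v0) → (v2 ∧ ¬v0) = True
        v4 ∨ ¬v0 = True
          ¬v0 = True
        v2 ∧ ¬v0 = True
          ¬v0 = True
      (¬v4 ∧ v2) → ¬v4 = True
        ¬v4 ∧ v2 = False
          ¬v4 = False
        ¬v4 = False
Both conjuncts True, so the formula holds.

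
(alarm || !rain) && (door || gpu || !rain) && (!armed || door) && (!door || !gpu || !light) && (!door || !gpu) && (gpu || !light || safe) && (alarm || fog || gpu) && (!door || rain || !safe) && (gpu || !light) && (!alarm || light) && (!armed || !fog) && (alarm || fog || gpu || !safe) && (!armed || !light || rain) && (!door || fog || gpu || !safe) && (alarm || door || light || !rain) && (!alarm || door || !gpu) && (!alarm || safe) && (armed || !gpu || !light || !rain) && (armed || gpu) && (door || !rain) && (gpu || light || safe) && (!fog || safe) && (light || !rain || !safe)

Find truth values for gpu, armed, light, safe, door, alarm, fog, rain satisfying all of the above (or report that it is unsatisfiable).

Set gpu = True.
  then (!door || !gpu) forces door = False.
  then (!alarm || door || !gpu) forces alarm = False.
  then (door || !rain) forces rain = False.
  then (!armed || door) forces armed = False.
Set light = True.
Set safe = True.
Set fog = True.
All clauses satisfied.

gpu=T, armed=F, light=T, safe=T, door=F, alarm=F, fog=T, rain=F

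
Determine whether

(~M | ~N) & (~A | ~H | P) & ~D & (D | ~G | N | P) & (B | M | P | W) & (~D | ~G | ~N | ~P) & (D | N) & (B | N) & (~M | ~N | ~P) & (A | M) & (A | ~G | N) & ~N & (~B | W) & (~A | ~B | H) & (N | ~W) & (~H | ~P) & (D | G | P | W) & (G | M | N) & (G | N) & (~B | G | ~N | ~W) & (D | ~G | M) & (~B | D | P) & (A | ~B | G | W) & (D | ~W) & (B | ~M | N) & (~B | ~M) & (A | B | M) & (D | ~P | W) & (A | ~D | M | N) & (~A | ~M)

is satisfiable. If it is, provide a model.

Case D = True:
  Clause (~D) is falsified — contradiction.
Case D = False:
  (D | N) forces N = True.
  Clause (~N) is falsified — contradiction.
Both cases fail, so the formula is unsatisfiable.

UNSATISFIABLE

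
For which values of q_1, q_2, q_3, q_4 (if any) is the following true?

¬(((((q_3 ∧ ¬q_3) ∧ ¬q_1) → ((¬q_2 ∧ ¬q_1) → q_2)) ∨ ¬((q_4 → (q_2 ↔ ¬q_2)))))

Unsatisfiable — no assignment works.

Case q_3 = True: the formula becomes ¬((True ∨ ¬((q_4 → (q_2 ↔ ¬q_2))))) = False.
Case q_3 = False: the formula becomes ¬((True ∨ ¬((q_4 → (q_2 ↔ ¬q_2))))) = False.
Both cases fail — unsatisfiable.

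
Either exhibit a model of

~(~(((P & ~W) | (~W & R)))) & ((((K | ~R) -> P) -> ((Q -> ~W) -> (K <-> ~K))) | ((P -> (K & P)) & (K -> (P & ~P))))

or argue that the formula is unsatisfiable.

P = False; Q = False; W = False; K = True; R = True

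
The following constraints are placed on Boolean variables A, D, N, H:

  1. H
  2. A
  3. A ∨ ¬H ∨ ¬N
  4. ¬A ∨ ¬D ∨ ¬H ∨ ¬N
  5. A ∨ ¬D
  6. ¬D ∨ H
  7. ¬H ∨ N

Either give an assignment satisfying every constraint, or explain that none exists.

Unit clause (H) forces H = True.
Unit clause (A) forces A = True.
In (¬H ∨ N) only N is left, so N = True.
In (¬A ∨ ¬D ∨ ¬H ∨ ¬N) only ¬D is left, so D = False.
All clauses satisfied.

A = True, D = False, N = True, H = True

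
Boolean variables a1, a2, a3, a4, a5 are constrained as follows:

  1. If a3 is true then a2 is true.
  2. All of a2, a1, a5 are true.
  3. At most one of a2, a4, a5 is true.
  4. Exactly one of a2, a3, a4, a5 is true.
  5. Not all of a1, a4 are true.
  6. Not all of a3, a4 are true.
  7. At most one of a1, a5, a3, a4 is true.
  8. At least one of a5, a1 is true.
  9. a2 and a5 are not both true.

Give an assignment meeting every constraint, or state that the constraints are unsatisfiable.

Case a5 = True:
  (2) forces a2 = True.
  Constraint (3) is violated (a2=T, a5=T) — contradiction.
Case a5 = False:
  Constraint (2) is violated (a5=F) — contradiction.
Both cases fail — unsatisfiable.

The formula is unsatisfiable.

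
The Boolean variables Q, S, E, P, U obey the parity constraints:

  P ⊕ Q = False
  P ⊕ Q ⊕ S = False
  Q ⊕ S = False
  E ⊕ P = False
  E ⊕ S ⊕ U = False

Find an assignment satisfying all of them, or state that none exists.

Q=F, S=F, E=F, P=F, U=F

P ⊕ Q = F ⊕ F = False ✓
P ⊕ Q ⊕ S = F ⊕ F ⊕ F = False ✓
Q ⊕ S = F ⊕ F = False ✓
E ⊕ P = F ⊕ F = False ✓
E ⊕ S ⊕ U = F ⊕ F ⊕ F = False ✓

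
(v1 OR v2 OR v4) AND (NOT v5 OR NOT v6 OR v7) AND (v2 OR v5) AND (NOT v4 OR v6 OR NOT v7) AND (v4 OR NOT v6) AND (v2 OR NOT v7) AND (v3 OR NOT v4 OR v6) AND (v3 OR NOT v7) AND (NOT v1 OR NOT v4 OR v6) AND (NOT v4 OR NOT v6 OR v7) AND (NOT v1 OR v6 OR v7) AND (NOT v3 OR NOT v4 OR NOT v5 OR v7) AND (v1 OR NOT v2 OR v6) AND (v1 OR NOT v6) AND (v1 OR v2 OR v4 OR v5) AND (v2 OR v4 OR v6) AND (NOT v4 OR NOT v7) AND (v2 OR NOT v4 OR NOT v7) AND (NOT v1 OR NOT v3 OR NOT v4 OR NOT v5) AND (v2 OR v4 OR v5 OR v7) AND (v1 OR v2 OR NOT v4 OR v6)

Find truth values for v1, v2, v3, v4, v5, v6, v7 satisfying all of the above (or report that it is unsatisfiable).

v1 = True; v2 = True; v3 = True; v4 = False; v5 = True; v6 = False; v7 = True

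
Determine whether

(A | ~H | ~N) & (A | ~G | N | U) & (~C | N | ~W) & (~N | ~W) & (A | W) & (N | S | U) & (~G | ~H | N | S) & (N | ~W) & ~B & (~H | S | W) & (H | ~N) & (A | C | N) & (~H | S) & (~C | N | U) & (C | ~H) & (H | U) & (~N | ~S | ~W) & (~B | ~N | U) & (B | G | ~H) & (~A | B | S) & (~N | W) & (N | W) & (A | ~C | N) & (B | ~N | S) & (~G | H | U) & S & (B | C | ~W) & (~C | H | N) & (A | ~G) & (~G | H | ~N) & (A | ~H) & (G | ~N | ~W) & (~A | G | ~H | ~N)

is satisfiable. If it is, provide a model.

Case N = True:
  (~N | ~W) forces W = False.
  Clause (~N | W) is falsified — contradiction.
Case N = False:
  (N | ~W) forces W = False.
  Clause (N | W) is falsified — contradiction.
Both cases fail, so the formula is unsatisfiable.

The formula is unsatisfiable.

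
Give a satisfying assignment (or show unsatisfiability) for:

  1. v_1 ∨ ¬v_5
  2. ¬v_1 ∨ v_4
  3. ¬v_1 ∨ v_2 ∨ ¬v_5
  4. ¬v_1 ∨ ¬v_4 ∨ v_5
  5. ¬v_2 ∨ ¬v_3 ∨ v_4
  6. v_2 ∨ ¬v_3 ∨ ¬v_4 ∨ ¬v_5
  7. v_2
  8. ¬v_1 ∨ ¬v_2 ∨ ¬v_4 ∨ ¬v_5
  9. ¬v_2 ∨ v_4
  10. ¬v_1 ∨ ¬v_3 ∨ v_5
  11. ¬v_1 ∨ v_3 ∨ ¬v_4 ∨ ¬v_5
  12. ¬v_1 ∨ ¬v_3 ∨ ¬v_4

Unit clause (v_2) forces v_2 = True.
In (¬v_2 ∨ v_4) only v_4 is left, so v_4 = True.
Try v_1 = True:
  (¬v_1 ∨ ¬v_4 ∨ v_5) forces v_5 = True.
  clause (¬v_1 ∨ ¬v_2 ∨ ¬v_4 ∨ ¬v_5) is falsified — backtrack.
So v_1 = False.
  then (v_1 ∨ ¬v_5) forces v_5 = False.
Set v_3 = False.
All clauses satisfied.

v_1 = False; v_2 = True; v_3 = False; v_4 = True; v_5 = False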